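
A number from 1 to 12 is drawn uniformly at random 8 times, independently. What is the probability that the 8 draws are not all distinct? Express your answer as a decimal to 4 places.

0.9536

P(all 8 different) = 12/12 · 11/12 · ··· · 5/12 ≈ 0.0464.
P(at least two equal) = 1 − 0.0464 = 0.9536.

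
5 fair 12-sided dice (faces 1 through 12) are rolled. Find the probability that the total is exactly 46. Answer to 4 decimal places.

0.0120

There are 12^5 = 248832 equally likely outcomes.
The number of ordered 5-tuples from {1,…,12} summing to 46 is 2985.
P(sum = 46) = 2985/248832 = 995/82944 ≈ 0.0120.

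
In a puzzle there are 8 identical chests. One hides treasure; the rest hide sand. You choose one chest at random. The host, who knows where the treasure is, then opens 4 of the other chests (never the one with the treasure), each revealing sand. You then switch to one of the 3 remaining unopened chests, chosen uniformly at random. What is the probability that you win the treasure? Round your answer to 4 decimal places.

Your original chest holds the treasure with probability 1/8, so the other 7 collectively hold it with probability 7/8.
The host can always find 4 empty chests to open, so the reveals don't change that 7/8; it is now spread over the 3 remaining unopened chests.
P(win by switching) = (7/8) · (1/3) = 7/24 ≈ 0.2917.

0.2917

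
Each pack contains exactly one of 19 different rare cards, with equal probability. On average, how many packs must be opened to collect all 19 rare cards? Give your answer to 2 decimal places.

After i distinct types are collected, each trial gives a new one with probability (19−i)/19, so the expected wait for the next new type is 19/(19−i).
E = 19/19 + 19/18 + 19/17 + 19/16 + 19/15 + 19/14 + 19/13 + 19/12 + 19/11 + 19/10 + 19/9 + 19/8 + 19/7 + 19/6 + 19/5 + 19/4 + 19/3 + 19/2 + 19/1 = 275295799/4084080 ≈ 67.41.

67.41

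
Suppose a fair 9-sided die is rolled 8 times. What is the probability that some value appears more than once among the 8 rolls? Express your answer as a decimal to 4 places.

0.9916

P(all 8 different) = 9/9 · 8/9 · ··· · 2/9 ≈ 0.0084.
P(at least two equal) = 1 − 0.0084 = 0.9916.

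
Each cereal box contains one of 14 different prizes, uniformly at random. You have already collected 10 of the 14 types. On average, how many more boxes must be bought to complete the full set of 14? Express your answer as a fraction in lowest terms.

175/6

Starting from 10 distinct types, each trial gives a new one with probability (14−i)/14 when i types are held, so the wait for the next new type is 14/(14−i).
E = 14/4 + 14/3 + 14/2 + 14/1 = 175/6.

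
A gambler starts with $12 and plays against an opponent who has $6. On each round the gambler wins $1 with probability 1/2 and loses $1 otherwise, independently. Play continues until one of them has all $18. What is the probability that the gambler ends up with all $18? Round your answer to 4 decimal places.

With a fair step, P(i) = ½P(i−1) + ½P(i+1) with P(0)=0, P(18)=1 has the linear solution P(i) = i/18.
P(12) = 12/18 = 2/3 ≈ 0.6667.

0.6667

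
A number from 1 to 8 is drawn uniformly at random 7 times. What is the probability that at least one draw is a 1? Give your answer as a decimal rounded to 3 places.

0.607

P(no draw is a 1) = (7/8)^7 ≈ 0.393.
P(at least one) = 1 − 0.393 = 0.607.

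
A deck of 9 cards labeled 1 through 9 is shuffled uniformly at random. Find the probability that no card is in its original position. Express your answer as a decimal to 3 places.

0.368

This is the derangement probability: permutations of 9 with no fixed point.
D(9) = 9! · (1 − 1/1! + 1/2! − ··· + (−1)^9/9!) = 133496.
P = 133496/362880 = 16687/45360 ≈ 0.368.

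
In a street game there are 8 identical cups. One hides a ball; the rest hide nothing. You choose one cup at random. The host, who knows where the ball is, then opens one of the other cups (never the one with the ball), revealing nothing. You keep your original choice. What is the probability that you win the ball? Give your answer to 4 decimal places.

The host can always open an empty cup regardless of your choice, so this gives no information about your original cup.
P(win by staying) = 1/8 ≈ 0.1250.

0.1250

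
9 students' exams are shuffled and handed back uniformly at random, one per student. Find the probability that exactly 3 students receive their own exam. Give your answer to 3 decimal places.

Choose which 3 of the 9 are fixed: C(9,3) = 84 ways.
The remaining 6 must have no fixed point: D(6) = 265.
P = 84·265/362880 = 53/864 ≈ 0.061.

0.061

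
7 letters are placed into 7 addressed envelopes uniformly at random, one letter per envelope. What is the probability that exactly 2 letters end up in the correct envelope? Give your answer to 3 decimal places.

Choose which 2 of the 7 are fixed: C(7,2) = 21 ways.
The remaining 5 must have no fixed point: D(5) = 44.
P = 21·44/5040 = 11/60 ≈ 0.183.

0.183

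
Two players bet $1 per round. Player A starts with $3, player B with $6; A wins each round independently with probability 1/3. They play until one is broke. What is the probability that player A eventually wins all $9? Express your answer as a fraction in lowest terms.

1/73

Let r = q/p = (2/3)/(1/3) = 2. The recurrence P(i) = p·P(i+1) + q·P(i−1) with P(0)=0, P(9)=1 gives P(i) = (1 − r^i)/(1 − r^9).
P(3) = (1 − (2)^3) / (1 − (2)^9) = 1/73.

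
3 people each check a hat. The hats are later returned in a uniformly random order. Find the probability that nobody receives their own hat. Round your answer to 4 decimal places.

This is the derangement probability: permutations of 3 with no fixed point.
D(3) = 3! · (1 − 1/1! + 1/2! − ··· + (−1)^3/3!) = 2.
P = 2/6 = 1/3 ≈ 0.3333.

0.3333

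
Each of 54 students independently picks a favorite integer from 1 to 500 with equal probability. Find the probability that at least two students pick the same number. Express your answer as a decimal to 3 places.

0.949

It's easier to compute the probability that all 54 are distinct.
P(all distinct) = 500/500 · 499/500 · ··· · 447/500 ≈ 0.051.
So the probability of at least one match is 1 − 0.051 = 0.949.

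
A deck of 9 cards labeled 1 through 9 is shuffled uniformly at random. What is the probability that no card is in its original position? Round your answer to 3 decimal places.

0.368

This is the derangement probability: permutations of 9 with no fixed point.
D(9) = 9! · (1 − 1/1! + 1/2! − ··· + (−1)^9/9!) = 133496.
P = 133496/362880 = 16687/45360 ≈ 0.368.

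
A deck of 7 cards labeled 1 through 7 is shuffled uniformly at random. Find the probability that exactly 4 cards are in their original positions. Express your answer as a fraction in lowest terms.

Choose which 4 of the 7 are fixed: C(7,4) = 35 ways.
The remaining 3 must have no fixed point: D(3) = 2.
P = 35·2/5040 = 1/72.

1/72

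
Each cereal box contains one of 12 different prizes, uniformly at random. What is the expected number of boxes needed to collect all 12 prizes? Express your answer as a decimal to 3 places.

After i distinct types are collected, each trial gives a new one with probability (12−i)/12, so the expected wait for the next new type is 12/(12−i).
E = 12/12 + 12/11 + 12/10 + 12/9 + 12/8 + 12/7 + 12/6 + 12/5 + 12/4 + 12/3 + 12/2 + 12/1 = 86021/2310 ≈ 37.239.

37.239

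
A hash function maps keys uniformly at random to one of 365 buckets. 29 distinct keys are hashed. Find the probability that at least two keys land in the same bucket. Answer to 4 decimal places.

It's easier to compute the probability that all 29 are distinct.
P(all distinct) = 365/365 · 364/365 · ··· · 337/365 ≈ 0.3190.
So the probability of at least one match is 1 − 0.3190 = 0.6810.

0.6810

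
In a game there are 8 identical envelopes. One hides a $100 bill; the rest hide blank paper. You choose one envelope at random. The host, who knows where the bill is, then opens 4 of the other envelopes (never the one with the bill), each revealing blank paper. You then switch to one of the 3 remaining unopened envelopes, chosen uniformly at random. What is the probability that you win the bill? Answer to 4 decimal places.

Your original envelope holds the bill with probability 1/8, so the other 7 collectively hold it with probability 7/8.
The host can always find 4 empty envelopes to open, so the reveals don't change that 7/8; it is now spread over the 3 remaining unopened envelopes.
P(win by switching) = (7/8) · (1/3) = 7/24 ≈ 0.2917.

0.2917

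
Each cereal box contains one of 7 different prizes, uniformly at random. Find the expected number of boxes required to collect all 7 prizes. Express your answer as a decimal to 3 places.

18.150

After i distinct types are collected, each trial gives a new one with probability (7−i)/7, so the expected wait for the next new type is 7/(7−i).
E = 7/7 + 7/6 + 7/5 + 7/4 + 7/3 + 7/2 + 7/1 = 363/20 ≈ 18.150.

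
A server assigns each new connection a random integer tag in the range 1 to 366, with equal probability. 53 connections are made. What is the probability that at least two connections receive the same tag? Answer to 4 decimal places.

It's easier to compute the probability that all 53 are distinct.
P(all distinct) = 366/366 · 365/366 · ··· · 314/366 ≈ 0.0191.
So the probability of at least one match is 1 − 0.0191 = 0.9809.

0.9809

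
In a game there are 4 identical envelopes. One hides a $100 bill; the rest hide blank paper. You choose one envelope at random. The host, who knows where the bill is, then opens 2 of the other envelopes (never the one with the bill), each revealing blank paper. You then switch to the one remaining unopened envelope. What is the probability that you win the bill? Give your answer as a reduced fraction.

3/4

Your original envelope holds the bill with probability 1/4, so the other 3 collectively hold it with probability 3/4.
The host can always find 2 empty envelopes to open, so the reveals don't change that 3/4; it is now spread over the 1 remaining unopened envelope.
P(win by switching) = (3/4) · (1/1) = 3/4.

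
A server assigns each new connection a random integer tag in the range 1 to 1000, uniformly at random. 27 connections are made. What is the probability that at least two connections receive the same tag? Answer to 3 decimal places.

It's easier to compute the probability that all 27 are distinct.
P(all distinct) = 1000/1000 · 999/1000 · ··· · 974/1000 ≈ 0.702.
So the probability of at least one match is 1 − 0.702 = 0.298.

0.298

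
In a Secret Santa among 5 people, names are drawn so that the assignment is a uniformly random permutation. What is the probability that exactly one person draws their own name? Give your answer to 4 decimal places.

0.3750

Choose which one is fixed: C(5,1) = 5 ways.
The remaining 4 must have no fixed point: D(4) = 9.
P = 5·9/120 = 3/8 ≈ 0.3750.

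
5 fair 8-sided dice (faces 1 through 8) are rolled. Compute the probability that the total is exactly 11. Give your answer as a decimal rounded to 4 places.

0.0064

There are 8^5 = 32768 equally likely outcomes.
The number of ordered 5-tuples from {1,…,8} summing to 11 is 210.
P(sum = 11) = 210/32768 = 105/16384 ≈ 0.0064.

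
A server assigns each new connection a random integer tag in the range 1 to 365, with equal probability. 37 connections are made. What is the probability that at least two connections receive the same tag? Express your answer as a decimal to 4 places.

It's easier to compute the probability that all 37 are distinct.
P(all distinct) = 365/365 · 364/365 · ··· · 329/365 ≈ 0.1513.
So the probability of at least one match is 1 − 0.1513 = 0.8487.

0.8487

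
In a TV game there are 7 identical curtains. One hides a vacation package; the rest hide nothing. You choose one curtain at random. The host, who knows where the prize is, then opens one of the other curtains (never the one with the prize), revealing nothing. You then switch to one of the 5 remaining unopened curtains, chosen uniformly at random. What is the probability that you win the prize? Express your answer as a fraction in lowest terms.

Your original curtain holds the prize with probability 1/7, so the other 6 collectively hold it with probability 6/7.
The host can always find an empty curtain to open, so this doesn't change that 6/7; it is now spread over the 5 remaining unopened curtains.
P(win by switching) = (6/7) · (1/5) = 6/35.

6/35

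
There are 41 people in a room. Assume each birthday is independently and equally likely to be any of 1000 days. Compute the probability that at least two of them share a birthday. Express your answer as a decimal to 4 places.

0.5645

It's easier to compute the probability that all 41 are distinct.
P(all distinct) = 1000/1000 · 999/1000 · ··· · 960/1000 ≈ 0.4355.
So the probability of at least one match is 1 − 0.4355 = 0.5645.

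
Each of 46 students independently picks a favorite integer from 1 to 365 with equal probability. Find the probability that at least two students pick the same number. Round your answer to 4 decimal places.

0.9483

It's easier to compute the probability that all 46 are distinct.
P(all distinct) = 365/365 · 364/365 · ··· · 320/365 ≈ 0.0517.
So the probability of at least one match is 1 − 0.0517 = 0.9483.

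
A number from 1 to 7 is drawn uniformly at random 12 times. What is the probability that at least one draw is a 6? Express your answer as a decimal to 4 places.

0.8427

P(no draw is a 6) = (6/7)^12 ≈ 0.1573.
P(at least one) = 1 − 0.1573 = 0.8427.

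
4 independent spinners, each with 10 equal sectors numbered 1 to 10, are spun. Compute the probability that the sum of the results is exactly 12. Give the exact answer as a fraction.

33/2000

There are 10^4 = 10000 equally likely outcomes.
The number of ordered 4-tuples from {1,…,10} summing to 12 is 165.
P(sum = 12) = 165/10000 = 33/2000.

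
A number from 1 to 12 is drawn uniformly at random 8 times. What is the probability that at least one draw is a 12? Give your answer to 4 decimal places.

P(no draw is a 12) = (11/12)^8 ≈ 0.4985.
P(at least one) = 1 − 0.4985 = 0.5015.

0.5015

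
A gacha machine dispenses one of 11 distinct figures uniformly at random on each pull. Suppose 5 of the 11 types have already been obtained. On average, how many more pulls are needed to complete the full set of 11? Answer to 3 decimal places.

26.950

Starting from 5 distinct types, each trial gives a new one with probability (11−i)/11 when i types are held, so the wait for the next new type is 11/(11−i).
E = 11/6 + 11/5 + 11/4 + 11/3 + 11/2 + 11/1 = 539/20 ≈ 26.950.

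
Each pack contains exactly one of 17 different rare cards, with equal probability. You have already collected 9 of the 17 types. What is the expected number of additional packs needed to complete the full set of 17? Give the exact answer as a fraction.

12937/280

Starting from 9 distinct types, each trial gives a new one with probability (17−i)/17 when i types are held, so the wait for the next new type is 17/(17−i).
E = 17/8 + 17/7 + 17/6 + 17/5 + 17/4 + 17/3 + 17/2 + 17/1 = 12937/280.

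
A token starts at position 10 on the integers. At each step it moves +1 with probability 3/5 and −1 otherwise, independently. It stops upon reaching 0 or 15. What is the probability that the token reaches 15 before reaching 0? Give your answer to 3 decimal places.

0.985

Let r = q/p = (2/5)/(3/5) = 2/3. The recurrence P(i) = p·P(i+1) + q·P(i−1) with P(0)=0, P(15)=1 gives P(i) = (1 − r^i)/(1 − r^15).
P(10) = (1 − (2/3)^10) / (1 − (2/3)^15) = 66825/67849 ≈ 0.985.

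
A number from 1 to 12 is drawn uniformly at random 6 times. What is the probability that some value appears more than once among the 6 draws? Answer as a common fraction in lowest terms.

P(all 6 different) = 12/12 · 11/12 · ··· · 7/12 = 385/1728.
P(at least two equal) = 1 − 385/1728 = 1343/1728.

1343/1728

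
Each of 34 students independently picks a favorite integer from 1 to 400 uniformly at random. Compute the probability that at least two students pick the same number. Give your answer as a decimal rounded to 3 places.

0.764

It's easier to compute the probability that all 34 are distinct.
P(all distinct) = 400/400 · 399/400 · ··· · 367/400 ≈ 0.236.
So the probability of at least one match is 1 − 0.236 = 0.764.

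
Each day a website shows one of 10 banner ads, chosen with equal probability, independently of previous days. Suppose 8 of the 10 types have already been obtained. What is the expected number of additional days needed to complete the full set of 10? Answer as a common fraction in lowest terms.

Starting from 8 distinct types, each trial gives a new one with probability (10−i)/10 when i types are held, so the wait for the next new type is 10/(10−i).
E = 10/2 + 10/1 = 15.

15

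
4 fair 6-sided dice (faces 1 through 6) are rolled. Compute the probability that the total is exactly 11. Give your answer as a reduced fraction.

There are 6^4 = 1296 equally likely outcomes.
The number of ordered 4-tuples from {1,…,6} summing to 11 is 104.
P(sum = 11) = 104/1296 = 13/162.

13/162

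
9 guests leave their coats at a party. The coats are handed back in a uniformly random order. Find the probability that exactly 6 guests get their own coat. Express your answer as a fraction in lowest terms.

Choose which 6 of the 9 are fixed: C(9,6) = 84 ways.
The remaining 3 must have no fixed point: D(3) = 2.
P = 84·2/362880 = 1/2160.

1/2160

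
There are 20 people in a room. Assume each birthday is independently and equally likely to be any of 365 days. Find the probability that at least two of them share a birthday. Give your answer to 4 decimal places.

0.4114

It's easier to compute the probability that all 20 are distinct.
P(all distinct) = 365/365 · 364/365 · ··· · 346/365 ≈ 0.5886.
So the probability of at least one match is 1 − 0.5886 = 0.4114.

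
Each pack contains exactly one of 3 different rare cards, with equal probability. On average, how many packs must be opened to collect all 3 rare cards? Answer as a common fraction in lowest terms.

11/2

After i distinct types are collected, each trial gives a new one with probability (3−i)/3, so the expected wait for the next new type is 3/(3−i).
E = 3/3 + 3/2 + 3/1 = 11/2.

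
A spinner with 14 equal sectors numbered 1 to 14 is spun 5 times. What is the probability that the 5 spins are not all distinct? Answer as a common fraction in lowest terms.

2657/4802

P(all 5 different) = 14/14 · 13/14 · ··· · 10/14 = 2145/4802.
P(at least two equal) = 1 − 2145/4802 = 2657/4802.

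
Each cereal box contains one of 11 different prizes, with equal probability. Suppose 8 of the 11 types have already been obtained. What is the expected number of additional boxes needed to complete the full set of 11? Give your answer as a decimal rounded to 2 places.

Starting from 8 distinct types, each trial gives a new one with probability (11−i)/11 when i types are held, so the wait for the next new type is 11/(11−i).
E = 11/3 + 11/2 + 11/1 = 121/6 ≈ 20.17.

20.17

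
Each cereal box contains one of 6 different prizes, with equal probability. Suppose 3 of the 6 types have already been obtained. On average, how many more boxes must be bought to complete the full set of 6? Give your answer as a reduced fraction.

Starting from 3 distinct types, each trial gives a new one with probability (6−i)/6 when i types are held, so the wait for the next new type is 6/(6−i).
E = 6/3 + 6/2 + 6/1 = 11.

11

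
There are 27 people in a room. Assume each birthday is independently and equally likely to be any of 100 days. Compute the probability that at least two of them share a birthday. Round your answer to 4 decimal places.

It's easier to compute the probability that all 27 are distinct.
P(all distinct) = 100/100 · 99/100 · ··· · 74/100 ≈ 0.0209.
So the probability of at least one match is 1 − 0.0209 = 0.9791.

0.9791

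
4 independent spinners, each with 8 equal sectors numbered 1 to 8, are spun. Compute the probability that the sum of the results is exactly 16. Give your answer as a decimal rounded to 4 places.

0.0769

There are 8^4 = 4096 equally likely outcomes.
The number of ordered 4-tuples from {1,…,8} summing to 16 is 315.
P(sum = 16) = 315/4096 ≈ 0.0769.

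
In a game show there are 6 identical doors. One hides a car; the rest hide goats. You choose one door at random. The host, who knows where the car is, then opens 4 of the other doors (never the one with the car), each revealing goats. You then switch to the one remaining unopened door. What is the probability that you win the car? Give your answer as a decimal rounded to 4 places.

0.8333

Your original door holds the car with probability 1/6, so the other 5 collectively hold it with probability 5/6.
The host can always find 4 empty doors to open, so the reveals don't change that 5/6; it is now spread over the 1 remaining unopened door.
P(win by switching) = (5/6) · (1/1) = 5/6 ≈ 0.8333.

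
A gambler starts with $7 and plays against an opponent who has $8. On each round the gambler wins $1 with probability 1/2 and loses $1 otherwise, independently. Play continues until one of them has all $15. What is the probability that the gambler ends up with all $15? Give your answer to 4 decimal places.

With a fair step, P(i) = ½P(i−1) + ½P(i+1) with P(0)=0, P(15)=1 has the linear solution P(i) = i/15.
P(7) = 7/15 ≈ 0.4667.

0.4667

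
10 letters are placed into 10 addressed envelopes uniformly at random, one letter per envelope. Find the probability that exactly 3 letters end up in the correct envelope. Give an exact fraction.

103/1680

Choose which 3 of the 10 are fixed: C(10,3) = 120 ways.
The remaining 7 must have no fixed point: D(7) = 1854.
P = 120·1854/3628800 = 103/1680.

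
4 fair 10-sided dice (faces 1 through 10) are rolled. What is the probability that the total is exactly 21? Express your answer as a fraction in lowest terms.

33/500

There are 10^4 = 10000 equally likely outcomes.
The number of ordered 4-tuples from {1,…,10} summing to 21 is 660.
P(sum = 21) = 660/10000 = 33/500.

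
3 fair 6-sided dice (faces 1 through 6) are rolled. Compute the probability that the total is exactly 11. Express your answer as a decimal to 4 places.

0.1250

There are 6^3 = 216 equally likely outcomes.
The number of ordered 3-tuples from {1,…,6} summing to 11 is 27.
P(sum = 11) = 27/216 = 1/8 ≈ 0.1250.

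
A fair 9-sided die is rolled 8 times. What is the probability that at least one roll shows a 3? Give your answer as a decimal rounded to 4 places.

0.6103

P(no roll shows a 3) = (8/9)^8 ≈ 0.3897.
P(at least one) = 1 − 0.3897 = 0.6103.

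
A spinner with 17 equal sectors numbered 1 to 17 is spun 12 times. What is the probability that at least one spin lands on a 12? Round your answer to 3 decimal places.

0.517

P(no spin lands on a 12) = (16/17)^12 ≈ 0.483.
P(at least one) = 1 − 0.483 = 0.517.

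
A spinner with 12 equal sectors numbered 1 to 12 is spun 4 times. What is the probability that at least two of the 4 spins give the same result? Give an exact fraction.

P(all 4 different) = 12/12 · 11/12 · ··· · 9/12 = 55/96.
P(at least two equal) = 1 − 55/96 = 41/96.

41/96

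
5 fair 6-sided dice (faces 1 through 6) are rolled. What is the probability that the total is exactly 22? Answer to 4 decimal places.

There are 6^5 = 7776 equally likely outcomes.
The number of ordered 5-tuples from {1,…,6} summing to 22 is 420.
P(sum = 22) = 420/7776 = 35/648 ≈ 0.0540.

0.0540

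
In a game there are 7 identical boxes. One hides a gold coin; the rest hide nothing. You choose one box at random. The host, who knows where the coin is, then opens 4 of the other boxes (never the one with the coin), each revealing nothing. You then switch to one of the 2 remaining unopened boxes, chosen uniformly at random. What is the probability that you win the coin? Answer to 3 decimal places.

0.429

Your original box holds the coin with probability 1/7, so the other 6 collectively hold it with probability 6/7.
The host can always find 4 empty boxes to open, so the reveals don't change that 6/7; it is now spread over the 2 remaining unopened boxes.
P(win by switching) = (6/7) · (1/2) = 3/7 ≈ 0.429.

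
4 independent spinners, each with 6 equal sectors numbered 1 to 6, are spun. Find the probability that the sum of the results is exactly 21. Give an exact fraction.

There are 6^4 = 1296 equally likely outcomes.
The number of ordered 4-tuples from {1,…,6} summing to 21 is 20.
P(sum = 21) = 20/1296 = 5/324.

5/324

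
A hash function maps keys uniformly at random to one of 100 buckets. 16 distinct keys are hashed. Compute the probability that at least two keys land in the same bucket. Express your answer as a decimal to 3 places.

It's easier to compute the probability that all 16 are distinct.
P(all distinct) = 100/100 · 99/100 · ··· · 85/100 ≈ 0.282.
So the probability of at least one match is 1 − 0.282 = 0.718.

0.718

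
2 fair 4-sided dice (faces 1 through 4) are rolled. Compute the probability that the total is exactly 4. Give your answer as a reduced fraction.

3/16

There are 4^2 = 16 equally likely outcomes.
The number of ordered 2-tuples from {1,…,4} summing to 4 is 3.
P(sum = 4) = 3/16.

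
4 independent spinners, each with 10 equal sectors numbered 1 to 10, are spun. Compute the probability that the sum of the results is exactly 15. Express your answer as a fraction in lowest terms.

There are 10^4 = 10000 equally likely outcomes.
The number of ordered 4-tuples from {1,…,10} summing to 15 is 348.
P(sum = 15) = 348/10000 = 87/2500.

87/2500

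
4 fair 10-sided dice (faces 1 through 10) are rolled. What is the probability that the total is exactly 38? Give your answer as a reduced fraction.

There are 10^4 = 10000 equally likely outcomes.
The number of ordered 4-tuples from {1,…,10} summing to 38 is 10.
P(sum = 38) = 10/10000 = 1/1000.

1/1000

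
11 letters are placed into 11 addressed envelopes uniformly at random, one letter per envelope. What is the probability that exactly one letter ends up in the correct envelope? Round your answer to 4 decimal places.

Choose which one is fixed: C(11,1) = 11 ways.
The remaining 10 must have no fixed point: D(10) = 1334961.
P = 11·1334961/39916800 = 16481/44800 ≈ 0.3679.

0.3679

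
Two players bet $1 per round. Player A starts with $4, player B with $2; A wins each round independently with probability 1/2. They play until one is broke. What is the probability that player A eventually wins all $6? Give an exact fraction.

With a fair step, P(i) = ½P(i−1) + ½P(i+1) with P(0)=0, P(6)=1 has the linear solution P(i) = i/6.
P(4) = 4/6 = 2/3.

2/3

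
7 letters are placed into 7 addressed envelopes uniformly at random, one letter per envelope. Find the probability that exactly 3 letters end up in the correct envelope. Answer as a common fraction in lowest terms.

Choose which 3 of the 7 are fixed: C(7,3) = 35 ways.
The remaining 4 must have no fixed point: D(4) = 9.
P = 35·9/5040 = 1/16.

1/16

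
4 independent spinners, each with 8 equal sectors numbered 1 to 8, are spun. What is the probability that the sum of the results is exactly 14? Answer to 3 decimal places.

There are 8^4 = 4096 equally likely outcomes.
The number of ordered 4-tuples from {1,…,8} summing to 14 is 246.
P(sum = 14) = 246/4096 = 123/2048 ≈ 0.060.

0.060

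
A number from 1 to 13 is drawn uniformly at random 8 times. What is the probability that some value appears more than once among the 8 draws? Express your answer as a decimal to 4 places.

P(all 8 different) = 13/13 · 12/13 · ··· · 6/13 ≈ 0.0636.
P(at least two equal) = 1 − 0.0636 = 0.9364.

0.9364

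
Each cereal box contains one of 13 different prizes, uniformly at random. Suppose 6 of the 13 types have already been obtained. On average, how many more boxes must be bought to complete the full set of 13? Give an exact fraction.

4719/140

Starting from 6 distinct types, each trial gives a new one with probability (13−i)/13 when i types are held, so the wait for the next new type is 13/(13−i).
E = 13/7 + 13/6 + 13/5 + 13/4 + 13/3 + 13/2 + 13/1 = 4719/140.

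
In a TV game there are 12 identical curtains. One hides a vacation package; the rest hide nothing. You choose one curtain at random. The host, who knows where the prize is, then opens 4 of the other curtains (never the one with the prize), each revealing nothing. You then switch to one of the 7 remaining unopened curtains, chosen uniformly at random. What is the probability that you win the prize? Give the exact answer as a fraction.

Your original curtain holds the prize with probability 1/12, so the other 11 collectively hold it with probability 11/12.
The host can always find 4 empty curtains to open, so the reveals don't change that 11/12; it is now spread over the 7 remaining unopened curtains.
P(win by switching) = (11/12) · (1/7) = 11/84.

11/84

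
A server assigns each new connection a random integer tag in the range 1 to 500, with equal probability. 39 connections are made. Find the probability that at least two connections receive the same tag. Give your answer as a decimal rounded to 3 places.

0.782

It's easier to compute the probability that all 39 are distinct.
P(all distinct) = 500/500 · 499/500 · ··· · 462/500 ≈ 0.218.
So the probability of at least one match is 1 − 0.218 = 0.782.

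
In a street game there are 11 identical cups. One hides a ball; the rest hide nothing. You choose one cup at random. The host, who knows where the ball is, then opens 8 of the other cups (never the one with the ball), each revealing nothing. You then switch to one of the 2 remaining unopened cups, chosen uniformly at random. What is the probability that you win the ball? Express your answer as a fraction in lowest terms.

Your original cup holds the ball with probability 1/11, so the other 10 collectively hold it with probability 10/11.
The host can always find 8 empty cups to open, so the reveals don't change that 10/11; it is now spread over the 2 remaining unopened cups.
P(win by switching) = (10/11) · (1/2) = 5/11.

5/11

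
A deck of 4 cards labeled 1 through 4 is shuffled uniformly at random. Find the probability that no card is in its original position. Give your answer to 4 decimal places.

0.3750

This is the derangement probability: permutations of 4 with no fixed point.
D(4) = 4! · (1 − 1/1! + 1/2! − ··· + (−1)^4/4!) = 9.
P = 9/24 = 3/8 ≈ 0.3750.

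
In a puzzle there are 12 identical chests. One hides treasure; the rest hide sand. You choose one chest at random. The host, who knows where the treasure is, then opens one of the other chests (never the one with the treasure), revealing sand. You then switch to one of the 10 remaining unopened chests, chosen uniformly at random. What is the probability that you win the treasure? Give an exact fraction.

11/120

Your original chest holds the treasure with probability 1/12, so the other 11 collectively hold it with probability 11/12.
The host can always find an empty chest to open, so this doesn't change that 11/12; it is now spread over the 10 remaining unopened chests.
P(win by switching) = (11/12) · (1/10) = 11/120.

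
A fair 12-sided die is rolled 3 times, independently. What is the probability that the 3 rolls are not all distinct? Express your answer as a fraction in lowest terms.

P(all 3 different) = 12/12 · 11/12 · ··· · 10/12 = 55/72.
P(at least two equal) = 1 − 55/72 = 17/72.

17/72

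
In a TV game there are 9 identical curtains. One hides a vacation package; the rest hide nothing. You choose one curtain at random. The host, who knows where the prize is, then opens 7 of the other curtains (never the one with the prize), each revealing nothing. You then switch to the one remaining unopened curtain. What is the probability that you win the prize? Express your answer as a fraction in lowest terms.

Your original curtain holds the prize with probability 1/9, so the other 8 collectively hold it with probability 8/9.
The host can always find 7 empty curtains to open, so the reveals don't change that 8/9; it is now spread over the 1 remaining unopened curtain.
P(win by switching) = (8/9) · (1/1) = 8/9.

8/9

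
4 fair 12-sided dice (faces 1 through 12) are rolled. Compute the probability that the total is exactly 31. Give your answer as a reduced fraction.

229/5184

There are 12^4 = 20736 equally likely outcomes.
The number of ordered 4-tuples from {1,…,12} summing to 31 is 916.
P(sum = 31) = 916/20736 = 229/5184.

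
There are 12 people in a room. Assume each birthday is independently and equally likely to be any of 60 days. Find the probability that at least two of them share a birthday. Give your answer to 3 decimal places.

0.692

It's easier to compute the probability that all 12 are distinct.
P(all distinct) = 60/60 · 59/60 · ··· · 49/60 ≈ 0.308.
So the probability of at least one match is 1 − 0.308 = 0.692.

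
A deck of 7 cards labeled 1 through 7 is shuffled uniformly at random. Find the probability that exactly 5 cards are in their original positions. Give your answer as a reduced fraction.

Choose which 5 of the 7 are fixed: C(7,5) = 21 ways.
The remaining 2 must have no fixed point: D(2) = 1.
P = 21·1/5040 = 1/240.

1/240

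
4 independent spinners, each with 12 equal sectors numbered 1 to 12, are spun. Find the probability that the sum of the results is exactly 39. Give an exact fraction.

55/5184

There are 12^4 = 20736 equally likely outcomes.
The number of ordered 4-tuples from {1,…,12} summing to 39 is 220.
P(sum = 39) = 220/20736 = 55/5184.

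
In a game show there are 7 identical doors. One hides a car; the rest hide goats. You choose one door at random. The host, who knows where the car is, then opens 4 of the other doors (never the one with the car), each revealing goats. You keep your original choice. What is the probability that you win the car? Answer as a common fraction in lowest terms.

1/7

The host can always open 4 empty doors regardless of your choice, so the reveals give no information about your original door.
P(win by staying) = 1/7.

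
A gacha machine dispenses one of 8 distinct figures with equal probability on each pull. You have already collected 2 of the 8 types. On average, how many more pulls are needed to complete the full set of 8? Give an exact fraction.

98/5

Starting from 2 distinct types, each trial gives a new one with probability (8−i)/8 when i types are held, so the wait for the next new type is 8/(8−i).
E = 8/6 + 8/5 + 8/4 + 8/3 + 8/2 + 8/1 = 98/5.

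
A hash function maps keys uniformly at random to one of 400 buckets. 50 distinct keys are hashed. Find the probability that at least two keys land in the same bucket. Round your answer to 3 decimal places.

0.959

It's easier to compute the probability that all 50 are distinct.
P(all distinct) = 400/400 · 399/400 · ··· · 351/400 ≈ 0.041.
So the probability of at least one match is 1 − 0.041 = 0.959.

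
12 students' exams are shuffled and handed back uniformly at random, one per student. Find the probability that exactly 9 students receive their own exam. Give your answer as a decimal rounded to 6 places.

0.000001

Choose which 9 of the 12 are fixed: C(12,9) = 220 ways.
The remaining 3 must have no fixed point: D(3) = 2.
P = 220·2/479001600 = 1/1088640 ≈ 0.000001.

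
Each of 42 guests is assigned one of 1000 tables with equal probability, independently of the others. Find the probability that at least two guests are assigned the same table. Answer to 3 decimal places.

It's easier to compute the probability that all 42 are distinct.
P(all distinct) = 1000/1000 · 999/1000 · ··· · 959/1000 ≈ 0.418.
So the probability of at least one match is 1 − 0.418 = 0.582.

0.582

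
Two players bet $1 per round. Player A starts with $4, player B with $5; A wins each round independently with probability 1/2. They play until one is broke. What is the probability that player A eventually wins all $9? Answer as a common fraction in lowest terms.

4/9

With a fair step, P(i) = ½P(i−1) + ½P(i+1) with P(0)=0, P(9)=1 has the linear solution P(i) = i/9.
P(4) = 4/9.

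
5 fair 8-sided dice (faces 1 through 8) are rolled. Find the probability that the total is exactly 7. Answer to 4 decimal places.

There are 8^5 = 32768 equally likely outcomes.
The number of ordered 5-tuples from {1,…,8} summing to 7 is 15.
P(sum = 7) = 15/32768 ≈ 0.0005.

0.0005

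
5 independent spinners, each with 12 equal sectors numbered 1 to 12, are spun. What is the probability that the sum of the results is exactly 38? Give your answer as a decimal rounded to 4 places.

0.0400

There are 12^5 = 248832 equally likely outcomes.
The number of ordered 5-tuples from {1,…,12} summing to 38 is 9945.
P(sum = 38) = 9945/248832 = 1105/27648 ≈ 0.0400.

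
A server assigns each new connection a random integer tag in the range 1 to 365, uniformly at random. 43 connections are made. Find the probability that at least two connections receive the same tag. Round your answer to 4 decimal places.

0.9239

It's easier to compute the probability that all 43 are distinct.
P(all distinct) = 365/365 · 364/365 · ··· · 323/365 ≈ 0.0761.
So the probability of at least one match is 1 − 0.0761 = 0.9239.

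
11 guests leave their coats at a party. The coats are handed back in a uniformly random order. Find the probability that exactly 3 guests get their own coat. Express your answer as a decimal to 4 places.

0.0613

Choose which 3 of the 11 are fixed: C(11,3) = 165 ways.
The remaining 8 must have no fixed point: D(8) = 14833.
P = 165·14833/39916800 = 2119/34560 ≈ 0.0613.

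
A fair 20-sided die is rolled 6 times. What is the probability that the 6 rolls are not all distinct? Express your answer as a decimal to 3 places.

0.564

P(all 6 different) = 20/20 · 19/20 · ··· · 15/20 ≈ 0.436.
P(at least two equal) = 1 − 0.436 = 0.564.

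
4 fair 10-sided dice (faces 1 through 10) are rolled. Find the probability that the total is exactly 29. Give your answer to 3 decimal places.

There are 10^4 = 10000 equally likely outcomes.
The number of ordered 4-tuples from {1,…,10} summing to 29 is 348.
P(sum = 29) = 348/10000 = 87/2500 ≈ 0.035.

0.035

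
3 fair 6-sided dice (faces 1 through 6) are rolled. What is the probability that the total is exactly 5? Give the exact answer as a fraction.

There are 6^3 = 216 equally likely outcomes.
The number of ordered 3-tuples from {1,…,6} summing to 5 is 6.
P(sum = 5) = 6/216 = 1/36.

1/36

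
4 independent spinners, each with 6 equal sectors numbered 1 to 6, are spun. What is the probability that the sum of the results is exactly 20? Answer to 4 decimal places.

0.0270

There are 6^4 = 1296 equally likely outcomes.
The number of ordered 4-tuples from {1,…,6} summing to 20 is 35.
P(sum = 20) = 35/1296 ≈ 0.0270.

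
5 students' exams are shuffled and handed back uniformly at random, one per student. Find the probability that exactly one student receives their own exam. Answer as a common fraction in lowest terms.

Choose which one is fixed: C(5,1) = 5 ways.
The remaining 4 must have no fixed point: D(4) = 9.
P = 5·9/120 = 3/8.

3/8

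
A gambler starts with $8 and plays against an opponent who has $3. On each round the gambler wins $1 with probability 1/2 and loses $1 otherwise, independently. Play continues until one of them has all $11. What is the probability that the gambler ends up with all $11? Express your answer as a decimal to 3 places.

0.727

With a fair step, P(i) = ½P(i−1) + ½P(i+1) with P(0)=0, P(11)=1 has the linear solution P(i) = i/11.
P(8) = 8/11 ≈ 0.727.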